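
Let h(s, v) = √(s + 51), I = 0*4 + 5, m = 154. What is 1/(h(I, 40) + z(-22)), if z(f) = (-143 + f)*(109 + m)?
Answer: -43395/1883125969 - 2*√14/1883125969 ≈ -2.3048e-5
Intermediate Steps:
z(f) = -37609 + 263*f (z(f) = (-143 + f)*(109 + 154) = (-143 + f)*263 = -37609 + 263*f)
I = 5 (I = 0 + 5 = 5)
h(s, v) = √(51 + s)
1/(h(I, 40) + z(-22)) = 1/(√(51 + 5) + (-37609 + 263*(-22))) = 1/(√56 + (-37609 - 5786)) = 1/(2*√14 - 43395) = 1/(-43395 + 2*√14)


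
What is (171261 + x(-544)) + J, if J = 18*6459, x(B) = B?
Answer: 286979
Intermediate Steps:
J = 116262
(171261 + x(-544)) + J = (171261 - 544) + 116262 = 170717 + 116262 = 286979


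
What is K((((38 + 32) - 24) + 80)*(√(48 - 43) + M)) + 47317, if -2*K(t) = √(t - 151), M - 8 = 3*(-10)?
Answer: 47317 - √(-2923 + 126*√5)/2 ≈ 47317.0 - 25.697*I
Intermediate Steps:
M = -22 (M = 8 + 3*(-10) = 8 - 30 = -22)
K(t) = -√(-151 + t)/2 (K(t) = -√(t - 151)/2 = -√(-151 + t)/2)
K((((38 + 32) - 24) + 80)*(√(48 - 43) + M)) + 47317 = -√(-151 + (((38 + 32) - 24) + 80)*(√(48 - 43) - 22))/2 + 47317 = -√(-151 + ((70 - 24) + 80)*(√5 - 22))/2 + 47317 = -√(-151 + (46 + 80)*(-22 + √5))/2 + 47317 = -√(-151 + 126*(-22 + √5))/2 + 47317 = -√(-151 + (-2772 + 126*√5))/2 + 47317 = -√(-2923 + 126*√5)/2 + 47317 = 47317 - √(-2923 + 126*√5)/2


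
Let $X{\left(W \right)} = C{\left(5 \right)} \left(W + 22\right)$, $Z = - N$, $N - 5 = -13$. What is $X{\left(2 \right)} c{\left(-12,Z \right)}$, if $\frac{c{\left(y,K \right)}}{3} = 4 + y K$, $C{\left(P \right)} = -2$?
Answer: $13248$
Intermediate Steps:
$N = -8$ ($N = 5 - 13 = -8$)
$Z = 8$ ($Z = \left(-1\right) \left(-8\right) = 8$)
$X{\left(W \right)} = -44 - 2 W$ ($X{\left(W \right)} = - 2 \left(W + 22\right) = - 2 \left(22 + W\right) = -44 - 2 W$)
$c{\left(y,K \right)} = 12 + 3 K y$ ($c{\left(y,K \right)} = 3 \left(4 + y K\right) = 3 \left(4 + K y\right) = 12 + 3 K y$)
$X{\left(2 \right)} c{\left(-12,Z \right)} = \left(-44 - 4\right) \left(12 + 3 \cdot 8 \left(-12\right)\right) = \left(-44 - 4\right) \left(12 - 288\right) = \left(-48\right) \left(-276\right) = 13248$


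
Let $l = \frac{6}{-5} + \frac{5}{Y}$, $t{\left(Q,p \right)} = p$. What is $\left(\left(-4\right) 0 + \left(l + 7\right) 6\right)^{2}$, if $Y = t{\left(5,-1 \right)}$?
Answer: $\frac{576}{25} \approx 23.04$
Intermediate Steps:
$Y = -1$
$l = - \frac{31}{5}$ ($l = \frac{6}{-5} + \frac{5}{-1} = 6 \left(- \frac{1}{5}\right) + 5 \left(-1\right) = - \frac{6}{5} - 5 = - \frac{31}{5} \approx -6.2$)
$\left(\left(-4\right) 0 + \left(l + 7\right) 6\right)^{2} = \left(\left(-4\right) 0 + \left(- \frac{31}{5} + 7\right) 6\right)^{2} = \left(0 + \frac{4}{5} \cdot 6\right)^{2} = \left(0 + \frac{24}{5}\right)^{2} = \left(\frac{24}{5}\right)^{2} = \frac{576}{25}$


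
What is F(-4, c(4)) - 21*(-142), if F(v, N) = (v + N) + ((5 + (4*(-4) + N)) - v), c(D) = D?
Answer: 2979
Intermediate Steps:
F(v, N) = -11 + 2*N (F(v, N) = (N + v) + ((5 + (-16 + N)) - v) = (N + v) + ((-11 + N) - v) = (N + v) + (-11 + N - v) = -11 + 2*N)
F(-4, c(4)) - 21*(-142) = (-11 + 2*4) - 21*(-142) = (-11 + 8) + 2982 = -3 + 2982 = 2979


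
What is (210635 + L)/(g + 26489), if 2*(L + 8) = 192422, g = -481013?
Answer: -3131/4638 ≈ -0.67508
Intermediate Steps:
L = 96203 (L = -8 + (½)*192422 = -8 + 96211 = 96203)
(210635 + L)/(g + 26489) = (210635 + 96203)/(-481013 + 26489) = 306838/(-454524) = 306838*(-1/454524) = -3131/4638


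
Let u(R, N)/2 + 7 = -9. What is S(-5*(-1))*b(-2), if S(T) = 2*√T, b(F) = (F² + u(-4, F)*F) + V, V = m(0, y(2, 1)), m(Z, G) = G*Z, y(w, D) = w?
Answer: 136*√5 ≈ 304.11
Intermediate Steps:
u(R, N) = -32 (u(R, N) = -14 + 2*(-9) = -14 - 18 = -32)
V = 0 (V = 2*0 = 0)
b(F) = F² - 32*F (b(F) = (F² - 32*F) + 0 = F² - 32*F)
S(-5*(-1))*b(-2) = (2*√(-5*(-1)))*(-2*(-32 - 2)) = (2*√5)*(-2*(-34)) = (2*√5)*68 = 136*√5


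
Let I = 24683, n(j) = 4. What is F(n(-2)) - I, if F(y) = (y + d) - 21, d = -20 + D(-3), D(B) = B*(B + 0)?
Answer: -24711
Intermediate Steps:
D(B) = B**2 (D(B) = B*B = B**2)
d = -11 (d = -20 + (-3)**2 = -20 + 9 = -11)
F(y) = -32 + y (F(y) = (y - 11) - 21 = (-11 + y) - 21 = -32 + y)
F(n(-2)) - I = (-32 + 4) - 1*24683 = -28 - 24683 = -24711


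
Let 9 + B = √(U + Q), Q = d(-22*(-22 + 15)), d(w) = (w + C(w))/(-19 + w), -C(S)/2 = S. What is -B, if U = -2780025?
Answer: 9 - I*√5629552935/45 ≈ 9.0 - 1667.3*I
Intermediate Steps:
C(S) = -2*S
d(w) = -w/(-19 + w) (d(w) = (w - 2*w)/(-19 + w) = (-w)/(-19 + w) = -w/(-19 + w))
Q = -154/135 (Q = -(-22*(-22 + 15))/(-19 - 22*(-22 + 15)) = -(-22*(-7))/(-19 - 22*(-7)) = -1*154/(-19 + 154) = -1*154/135 = -1*154*1/135 = -154/135 ≈ -1.1407)
B = -9 + I*√5629552935/45 (B = -9 + √(-2780025 - 154/135) = -9 + √(-375303529/135) = -9 + I*√5629552935/45 ≈ -9.0 + 1667.3*I)
-B = -(-9 + I*√5629552935/45) = 9 - I*√5629552935/45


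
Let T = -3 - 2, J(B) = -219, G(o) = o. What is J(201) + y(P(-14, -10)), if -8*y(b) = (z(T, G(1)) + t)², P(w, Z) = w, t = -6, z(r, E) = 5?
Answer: -1753/8 ≈ -219.13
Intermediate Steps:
T = -5
y(b) = -⅛ (y(b) = -(5 - 6)²/8 = -⅛*(-1)² = -⅛*1 = -⅛)
J(201) + y(P(-14, -10)) = -219 - ⅛ = -1753/8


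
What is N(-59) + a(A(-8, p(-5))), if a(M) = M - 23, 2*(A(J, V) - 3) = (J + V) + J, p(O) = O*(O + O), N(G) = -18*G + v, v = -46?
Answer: 1013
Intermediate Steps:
N(G) = -46 - 18*G (N(G) = -18*G - 46 = -46 - 18*G)
p(O) = 2*O**2 (p(O) = O*(2*O) = 2*O**2)
A(J, V) = 3 + J + V/2 (A(J, V) = 3 + ((J + V) + J)/2 = 3 + (V + 2*J)/2 = 3 + (J + V/2) = 3 + J + V/2)
a(M) = -23 + M
N(-59) + a(A(-8, p(-5))) = (-46 - 18*(-59)) + (-23 + (3 - 8 + (2*(-5)**2)/2)) = (-46 + 1062) + (-23 + (3 - 8 + (2*25)/2)) = 1016 + (-23 + (3 - 8 + (1/2)*50)) = 1016 + (-23 + (3 - 8 + 25)) = 1016 + (-23 + 20) = 1016 - 3 = 1013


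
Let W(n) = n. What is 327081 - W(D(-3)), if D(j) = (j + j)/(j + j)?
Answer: 327080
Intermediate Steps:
D(j) = 1 (D(j) = (2*j)/((2*j)) = (2*j)*(1/(2*j)) = 1)
327081 - W(D(-3)) = 327081 - 1*1 = 327081 - 1 = 327080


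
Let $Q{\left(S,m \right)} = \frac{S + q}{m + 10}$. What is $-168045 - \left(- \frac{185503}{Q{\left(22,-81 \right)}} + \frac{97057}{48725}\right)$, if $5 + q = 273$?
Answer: $- \frac{603257799741}{2826050} \approx -2.1346 \cdot 10^{5}$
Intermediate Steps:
$q = 268$ ($q = -5 + 273 = 268$)
$Q{\left(S,m \right)} = \frac{268 + S}{10 + m}$ ($Q{\left(S,m \right)} = \frac{S + 268}{m + 10} = \frac{268 + S}{10 + m}$)
$-168045 - \left(- \frac{185503}{Q{\left(22,-81 \right)}} + \frac{97057}{48725}\right) = -168045 - \left(- \frac{185503}{\frac{1}{10 - 81} \left(268 + 22\right)} + \frac{97057}{48725}\right) = -168045 - \left(- \frac{185503}{\frac{1}{-71} \cdot 290} + 97057 \cdot \frac{1}{48725}\right) = -168045 - \left(- \frac{185503}{\left(- \frac{1}{71}\right) 290} + \frac{97057}{48725}\right) = -168045 - \left(- \frac{185503}{- \frac{290}{71}} + \frac{97057}{48725}\right) = -168045 - \left(\left(-185503\right) \left(- \frac{71}{290}\right) + \frac{97057}{48725}\right) = -168045 - \left(\frac{13170713}{290} + \frac{97057}{48725}\right) = -168045 - \frac{128354227491}{2826050} = - \frac{603257799741}{2826050}$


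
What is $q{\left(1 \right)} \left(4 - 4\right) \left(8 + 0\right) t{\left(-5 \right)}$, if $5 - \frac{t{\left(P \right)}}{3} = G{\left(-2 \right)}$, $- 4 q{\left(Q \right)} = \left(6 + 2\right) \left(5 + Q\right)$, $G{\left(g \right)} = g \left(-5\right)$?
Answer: $0$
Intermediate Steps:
$G{\left(g \right)} = - 5 g$
$q{\left(Q \right)} = -10 - 2 Q$ ($q{\left(Q \right)} = - \frac{\left(6 + 2\right) \left(5 + Q\right)}{4} = - \frac{8 \left(5 + Q\right)}{4} = - \frac{40 + 8 Q}{4} = -10 - 2 Q$)
$t{\left(P \right)} = -15$ ($t{\left(P \right)} = 15 - 3 \left(\left(-5\right) \left(-2\right)\right) = 15 - 30 = -15$)
$q{\left(1 \right)} \left(4 - 4\right) \left(8 + 0\right) t{\left(-5 \right)} = \left(-10 - 2\right) \left(4 - 4\right) \left(8 + 0\right) \left(-15\right) = \left(-10 - 2\right) 0 \cdot 8 \left(-15\right) = \left(-12\right) 0 \left(-15\right) = 0 \left(-15\right) = 0$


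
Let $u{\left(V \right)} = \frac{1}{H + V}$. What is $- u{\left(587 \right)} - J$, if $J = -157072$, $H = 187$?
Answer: $\frac{121573727}{774} \approx 1.5707 \cdot 10^{5}$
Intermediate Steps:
$u{\left(V \right)} = \frac{1}{187 + V}$
$- u{\left(587 \right)} - J = - \frac{1}{187 + 587} - -157072 = - \frac{1}{774} + 157072 = \frac{121573727}{774}$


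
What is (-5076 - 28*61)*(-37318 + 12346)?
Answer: 169410048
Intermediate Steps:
(-5076 - 28*61)*(-37318 + 12346) = (-5076 - 1708)*(-24972) = -6784*(-24972) = 169410048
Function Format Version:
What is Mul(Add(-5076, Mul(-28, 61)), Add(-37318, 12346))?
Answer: 169410048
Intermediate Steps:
Mul(Add(-5076, Mul(-28, 61)), Add(-37318, 12346)) = Mul(Add(-5076, -1708), -24972) = Mul(-6784, -24972) = 169410048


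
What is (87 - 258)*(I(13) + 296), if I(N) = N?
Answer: -52839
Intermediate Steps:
(87 - 258)*(I(13) + 296) = (87 - 258)*(13 + 296) = -171*309 = -52839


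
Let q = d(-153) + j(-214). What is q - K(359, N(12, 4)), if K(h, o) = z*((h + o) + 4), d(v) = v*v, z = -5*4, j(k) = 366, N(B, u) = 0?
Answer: 31035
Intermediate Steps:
z = -20
d(v) = v²
K(h, o) = -80 - 20*h - 20*o (K(h, o) = -20*((h + o) + 4) = -20*(4 + h + o) = -80 - 20*h - 20*o)
q = 23775 (q = (-153)² + 366 = 23409 + 366 = 23775)
q - K(359, N(12, 4)) = 23775 - (-80 - 20*359 - 20*0) = 23775 - (-80 - 7180 + 0) = 23775 - 1*(-7260) = 23775 + 7260 = 31035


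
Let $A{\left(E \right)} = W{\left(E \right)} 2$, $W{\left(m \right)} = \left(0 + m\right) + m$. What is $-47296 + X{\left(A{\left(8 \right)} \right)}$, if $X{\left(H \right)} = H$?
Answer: $-47264$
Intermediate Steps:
$W{\left(m \right)} = 2 m$ ($W{\left(m \right)} = m + m = 2 m$)
$A{\left(E \right)} = 4 E$ ($A{\left(E \right)} = 2 E 2 = 4 E$)
$-47296 + X{\left(A{\left(8 \right)} \right)} = -47296 + 4 \cdot 8 = -47296 + 32 = -47264$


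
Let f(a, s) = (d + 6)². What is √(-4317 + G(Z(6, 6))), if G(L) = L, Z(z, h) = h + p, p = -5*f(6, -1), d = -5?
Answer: 2*I*√1079 ≈ 65.696*I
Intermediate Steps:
f(a, s) = 1 (f(a, s) = (-5 + 6)² = 1² = 1)
p = -5 (p = -5*1 = -5)
Z(z, h) = -5 + h (Z(z, h) = h - 5 = -5 + h)
√(-4317 + G(Z(6, 6))) = √(-4317 + (-5 + 6)) = √(-4317 + 1) = √(-4316) = 2*I*√1079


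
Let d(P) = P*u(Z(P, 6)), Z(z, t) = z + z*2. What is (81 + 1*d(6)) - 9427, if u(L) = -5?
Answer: -9376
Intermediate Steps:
Z(z, t) = 3*z (Z(z, t) = z + 2*z = 3*z)
d(P) = -5*P (d(P) = P*(-5) = -5*P)
(81 + 1*d(6)) - 9427 = (81 + 1*(-5*6)) - 9427 = (81 + 1*(-30)) - 9427 = (81 - 30) - 9427 = 51 - 9427 = -9376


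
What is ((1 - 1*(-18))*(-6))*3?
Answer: -342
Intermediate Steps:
((1 - 1*(-18))*(-6))*3 = ((1 + 18)*(-6))*3 = (19*(-6))*3 = -114*3 = -342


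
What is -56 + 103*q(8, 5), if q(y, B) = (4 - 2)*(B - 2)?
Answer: 562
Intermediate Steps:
q(y, B) = -4 + 2*B (q(y, B) = 2*(-2 + B) = -4 + 2*B)
-56 + 103*q(8, 5) = -56 + 103*(-4 + 2*5) = -56 + 103*(-4 + 10) = -56 + 103*6 = -56 + 618 = 562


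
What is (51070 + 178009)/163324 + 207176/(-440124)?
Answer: 16746588193/17970703044 ≈ 0.93188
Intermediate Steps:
(51070 + 178009)/163324 + 207176/(-440124) = 229079*(1/163324) + 207176*(-1/440124) = 229079/163324 - 51794/110031 = 16746588193/17970703044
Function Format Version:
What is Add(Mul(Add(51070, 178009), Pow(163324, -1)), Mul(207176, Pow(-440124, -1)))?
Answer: Rational(16746588193, 17970703044) ≈ 0.93188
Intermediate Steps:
Add(Mul(Add(51070, 178009), Pow(163324, -1)), Mul(207176, Pow(-440124, -1))) = Add(Mul(229079, Rational(1, 163324)), Mul(207176, Rational(-1, 440124))) = Add(Rational(229079, 163324), Rational(-51794, 110031)) = Rational(16746588193, 17970703044)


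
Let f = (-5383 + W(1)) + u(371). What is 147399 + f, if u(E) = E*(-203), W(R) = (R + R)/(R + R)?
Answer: 66704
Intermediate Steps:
W(R) = 1 (W(R) = (2*R)/((2*R)) = (2*R)*(1/(2*R)) = 1)
u(E) = -203*E
f = -80695 (f = (-5383 + 1) - 203*371 = -5382 - 75313 = -80695)
147399 + f = 147399 - 80695 = 66704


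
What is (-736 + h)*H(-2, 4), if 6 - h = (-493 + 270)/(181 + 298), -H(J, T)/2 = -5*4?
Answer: -13977880/479 ≈ -29181.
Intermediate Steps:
H(J, T) = 40 (H(J, T) = -(-10)*4 = -2*(-20) = 40)
h = 3097/479 (h = 6 - (-493 + 270)/(181 + 298) = 6 - (-223)/479 = 6 - 1*(-223/479) = 6 + 223/479 = 3097/479 ≈ 6.4656)
(-736 + h)*H(-2, 4) = (-736 + 3097/479)*40 = -349447/479*40 = -13977880/479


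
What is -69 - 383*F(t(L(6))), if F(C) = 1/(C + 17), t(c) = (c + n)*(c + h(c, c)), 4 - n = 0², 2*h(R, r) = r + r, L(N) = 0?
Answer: -1556/17 ≈ -91.529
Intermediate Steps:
h(R, r) = r (h(R, r) = (r + r)/2 = (2*r)/2 = r)
n = 4 (n = 4 - 1*0² = 4 - 1*0 = 4 + 0 = 4)
t(c) = 2*c*(4 + c) (t(c) = (c + 4)*(c + c) = (4 + c)*(2*c) = 2*c*(4 + c))
F(C) = 1/(17 + C)
-69 - 383*F(t(L(6))) = -69 - 383/(17 + 2*0*(4 + 0)) = -69 - 383/(17 + 2*0*4) = -69 - 383/(17 + 0) = -69 - 383/17 = -1556/17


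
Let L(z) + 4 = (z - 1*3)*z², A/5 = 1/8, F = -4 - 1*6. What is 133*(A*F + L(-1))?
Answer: -7581/4 ≈ -1895.3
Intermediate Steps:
F = -10 (F = -4 - 6 = -10)
A = 5/8 ≈ 0.62500
L(z) = -4 + z²*(-3 + z) (L(z) = -4 + (z - 1*3)*z² = -4 + (z - 3)*z² = -4 + (-3 + z)*z² = -4 + z²*(-3 + z))
133*(A*F + L(-1)) = 133*((5/8)*(-10) + (-4 + (-1)³ - 3*(-1)²)) = 133*(-25/4 + (-4 - 1 - 3*1)) = 133*(-25/4 + (-4 - 1 - 3)) = 133*(-25/4 - 8) = 133*(-57/4) = -7581/4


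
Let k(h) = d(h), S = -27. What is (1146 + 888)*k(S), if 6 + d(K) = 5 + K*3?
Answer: -166788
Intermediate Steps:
d(K) = -1 + 3*K (d(K) = -6 + (5 + K*3) = -6 + (5 + 3*K) = -1 + 3*K)
k(h) = -1 + 3*h
(1146 + 888)*k(S) = (1146 + 888)*(-1 + 3*(-27)) = 2034*(-1 - 81) = 2034*(-82) = -166788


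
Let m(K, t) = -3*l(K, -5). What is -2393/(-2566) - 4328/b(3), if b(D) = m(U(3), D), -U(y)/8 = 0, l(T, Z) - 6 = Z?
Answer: 11112827/7698 ≈ 1443.6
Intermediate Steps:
l(T, Z) = 6 + Z
U(y) = 0 (U(y) = -8*0 = 0)
m(K, t) = -3 (m(K, t) = -3*(6 - 5) = -3*1 = -3)
b(D) = -3
-2393/(-2566) - 4328/b(3) = -2393/(-2566) - 4328/(-3) = -2393*(-1/2566) - 4328*(-1/3) = 2393/2566 + 4328/3 = 11112827/7698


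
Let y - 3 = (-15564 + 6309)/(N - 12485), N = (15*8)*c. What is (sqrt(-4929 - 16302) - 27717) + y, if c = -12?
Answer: -77181639/2785 + 3*I*sqrt(2359) ≈ -27713.0 + 145.71*I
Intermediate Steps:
N = -1440 (N = (15*8)*(-12) = 120*(-12) = -1440)
y = 10206/2785 (y = 3 + (-15564 + 6309)/(-1440 - 12485) = 3 - 9255/(-13925) = 3 - 9255*(-1/13925) = 3 + 1851/2785 = 10206/2785 ≈ 3.6646)
(sqrt(-4929 - 16302) - 27717) + y = (sqrt(-4929 - 16302) - 27717) + 10206/2785 = (sqrt(-21231) - 27717) + 10206/2785 = (3*I*sqrt(2359) - 27717) + 10206/2785 = (-27717 + 3*I*sqrt(2359)) + 10206/2785 = -77181639/2785 + 3*I*sqrt(2359)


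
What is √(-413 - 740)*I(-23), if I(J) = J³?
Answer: -12167*I*√1153 ≈ -4.1314e+5*I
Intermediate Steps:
√(-413 - 740)*I(-23) = √(-413 - 740)*(-23)³ = √(-1153)*(-12167) = (I*√1153)*(-12167) = -12167*I*√1153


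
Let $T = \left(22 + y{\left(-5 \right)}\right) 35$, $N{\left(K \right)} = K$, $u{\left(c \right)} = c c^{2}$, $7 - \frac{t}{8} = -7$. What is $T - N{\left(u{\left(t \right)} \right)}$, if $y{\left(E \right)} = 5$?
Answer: $-1403983$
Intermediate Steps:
$t = 112$ ($t = 56 - -56 = 56 + 56 = 112$)
$u{\left(c \right)} = c^{3}$
$T = 945$ ($T = \left(22 + 5\right) 35 = 27 \cdot 35 = 945$)
$T - N{\left(u{\left(t \right)} \right)} = 945 - 112^{3} = 945 - 1404928 = -1403983$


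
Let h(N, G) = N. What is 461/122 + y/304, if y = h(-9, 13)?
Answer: 69523/18544 ≈ 3.7491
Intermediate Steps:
y = -9
461/122 + y/304 = 461/122 - 9/304 = 69523/18544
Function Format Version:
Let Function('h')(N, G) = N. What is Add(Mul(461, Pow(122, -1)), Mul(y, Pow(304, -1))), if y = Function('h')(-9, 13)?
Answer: Rational(69523, 18544) ≈ 3.7491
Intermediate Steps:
y = -9
Add(Mul(461, Pow(122, -1)), Mul(y, Pow(304, -1))) = Add(Mul(461, Pow(122, -1)), Mul(-9, Pow(304, -1))) = Add(Mul(461, Rational(1, 122)), Mul(-9, Rational(1, 304))) = Add(Rational(461, 122), Rational(-9, 304)) = Rational(69523, 18544)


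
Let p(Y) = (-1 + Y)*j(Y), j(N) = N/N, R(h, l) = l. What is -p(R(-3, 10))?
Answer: -9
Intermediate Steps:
j(N) = 1
p(Y) = -1 + Y (p(Y) = (-1 + Y)*1 = -1 + Y)
-p(R(-3, 10)) = -(-1 + 10) = -1*9 = -9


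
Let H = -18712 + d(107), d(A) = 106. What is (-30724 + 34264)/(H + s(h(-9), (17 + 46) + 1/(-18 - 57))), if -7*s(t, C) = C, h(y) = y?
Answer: -929250/4886437 ≈ -0.19017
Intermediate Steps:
H = -18606 (H = -18712 + 106 = -18606)
s(t, C) = -C/7
(-30724 + 34264)/(H + s(h(-9), (17 + 46) + 1/(-18 - 57))) = (-30724 + 34264)/(-18606 - ((17 + 46) + 1/(-18 - 57))/7) = 3540/(-18606 - (63 + 1/(-75))/7) = 3540/(-18606 - (63 - 1/75)/7) = 3540/(-18606 - ⅐*4724/75) = 3540/(-18606 - 4724/525) = 3540/(-9772874/525) = 3540*(-525/9772874) = -929250/4886437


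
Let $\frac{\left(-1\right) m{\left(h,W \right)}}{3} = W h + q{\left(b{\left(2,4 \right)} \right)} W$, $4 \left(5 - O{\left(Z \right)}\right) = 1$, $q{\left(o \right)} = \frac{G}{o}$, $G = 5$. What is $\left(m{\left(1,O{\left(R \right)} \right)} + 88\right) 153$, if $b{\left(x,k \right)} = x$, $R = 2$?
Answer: $\frac{46665}{8} \approx 5833.1$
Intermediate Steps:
$q{\left(o \right)} = \frac{5}{o}$
$O{\left(Z \right)} = \frac{19}{4}$ ($O{\left(Z \right)} = 5 - \frac{1}{4} = \frac{19}{4}$)
$m{\left(h,W \right)} = - \frac{15 W}{2} - 3 W h$ ($m{\left(h,W \right)} = - 3 \left(W h + \frac{5}{2} W\right) = - 3 \left(W h + 5 \cdot \frac{1}{2} W\right) = - 3 \left(W h + \frac{5 W}{2}\right) = - 3 \left(\frac{5 W}{2} + W h\right) = - \frac{15 W}{2} - 3 W h$)
$\left(m{\left(1,O{\left(R \right)} \right)} + 88\right) 153 = \left(\left(- \frac{3}{2}\right) \frac{19}{4} \left(5 + 2 \cdot 1\right) + 88\right) 153 = \left(\left(- \frac{3}{2}\right) \frac{19}{4} \left(5 + 2\right) + 88\right) 153 = \left(\left(- \frac{3}{2}\right) \frac{19}{4} \cdot 7 + 88\right) 153 = \left(- \frac{399}{8} + 88\right) 153 = \frac{305}{8} \cdot 153 = \frac{46665}{8}$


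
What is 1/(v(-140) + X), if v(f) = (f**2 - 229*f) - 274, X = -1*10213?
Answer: 1/41173 ≈ 2.4288e-5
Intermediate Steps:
X = -10213
v(f) = -274 + f**2 - 229*f
1/(v(-140) + X) = 1/((-274 + (-140)**2 - 229*(-140)) - 10213) = 1/((-274 + 19600 + 32060) - 10213) = 1/(51386 - 10213) = 1/41173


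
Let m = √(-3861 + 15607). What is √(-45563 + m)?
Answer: √(-45563 + √11746) ≈ 213.2*I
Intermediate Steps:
m = √11746 ≈ 108.38
√(-45563 + m) = √(-45563 + √11746)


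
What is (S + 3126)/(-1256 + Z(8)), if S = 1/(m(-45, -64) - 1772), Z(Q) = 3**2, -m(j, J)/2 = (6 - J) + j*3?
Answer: -5132891/2047574 ≈ -2.5068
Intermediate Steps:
m(j, J) = -12 - 6*j + 2*J (m(j, J) = -2*((6 - J) + j*3) = -2*((6 - J) + 3*j) = -2*(6 - J + 3*j) = -12 - 6*j + 2*J)
Z(Q) = 9
S = -1/1642 (S = 1/((-12 - 6*(-45) + 2*(-64)) - 1772) = 1/((-12 + 270 - 128) - 1772) = 1/(130 - 1772) = 1/(-1642) = -1/1642 ≈ -0.00060901)
(S + 3126)/(-1256 + Z(8)) = (-1/1642 + 3126)/(-1256 + 9) = (5132891/1642)/(-1247) = (5132891/1642)*(-1/1247) = -5132891/2047574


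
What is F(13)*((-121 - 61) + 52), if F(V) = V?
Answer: -1690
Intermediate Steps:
F(13)*((-121 - 61) + 52) = 13*((-121 - 61) + 52) = 13*(-182 + 52) = 13*(-130) = -1690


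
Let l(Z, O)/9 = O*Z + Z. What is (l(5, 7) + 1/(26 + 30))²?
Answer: 406465921/3136 ≈ 1.2961e+5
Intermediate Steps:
l(Z, O) = 9*Z + 9*O*Z (l(Z, O) = 9*(O*Z + Z) = 9*(Z + O*Z) = 9*Z + 9*O*Z)
(l(5, 7) + 1/(26 + 30))² = (9*5*(1 + 7) + 1/(26 + 30))² = (9*5*8 + 1/56)² = (360 + 1/56)² = (20161/56)² = 406465921/3136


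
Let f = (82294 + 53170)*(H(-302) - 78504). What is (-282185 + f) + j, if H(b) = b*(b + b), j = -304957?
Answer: 14074664314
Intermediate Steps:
H(b) = 2*b² (H(b) = b*(2*b) = 2*b²)
f = 14075251456 (f = (82294 + 53170)*(2*(-302)² - 78504) = 135464*(2*91204 - 78504) = 135464*(182408 - 78504) = 135464*103904 = 14075251456)
(-282185 + f) + j = (-282185 + 14075251456) - 304957 = 14074969271 - 304957 = 14074664314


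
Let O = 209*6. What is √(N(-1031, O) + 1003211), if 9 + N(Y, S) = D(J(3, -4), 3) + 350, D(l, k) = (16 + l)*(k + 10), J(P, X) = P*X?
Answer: 2*√250901 ≈ 1001.8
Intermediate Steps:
O = 1254
D(l, k) = (10 + k)*(16 + l) (D(l, k) = (16 + l)*(10 + k) = (10 + k)*(16 + l))
N(Y, S) = 393 (N(Y, S) = -9 + ((160 + 10*(3*(-4)) + 16*3 + 3*(3*(-4))) + 350) = -9 + ((160 + 10*(-12) + 48 + 3*(-12)) + 350) = -9 + ((160 - 120 + 48 - 36) + 350) = -9 + (52 + 350) = -9 + 402 = 393)
√(N(-1031, O) + 1003211) = √(393 + 1003211) = √1003604 = 2*√250901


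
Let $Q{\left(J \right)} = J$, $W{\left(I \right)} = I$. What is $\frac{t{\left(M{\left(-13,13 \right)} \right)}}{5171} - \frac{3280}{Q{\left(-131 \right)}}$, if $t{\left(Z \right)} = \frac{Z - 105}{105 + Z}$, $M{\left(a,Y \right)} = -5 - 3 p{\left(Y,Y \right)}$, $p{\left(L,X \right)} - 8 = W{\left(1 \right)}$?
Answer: $\frac{1238126293}{49450273} \approx 25.038$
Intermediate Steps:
$p{\left(L,X \right)} = 9$ ($p{\left(L,X \right)} = 8 + 1 = 9$)
$M{\left(a,Y \right)} = -32$ ($M{\left(a,Y \right)} = -5 - 27 = -32$)
$t{\left(Z \right)} = \frac{-105 + Z}{105 + Z}$
$\frac{t{\left(M{\left(-13,13 \right)} \right)}}{5171} - \frac{3280}{Q{\left(-131 \right)}} = \frac{\frac{1}{105 - 32} \left(-105 - 32\right)}{5171} - \frac{3280}{-131} = \frac{1}{73} \left(-137\right) \frac{1}{5171} - - \frac{3280}{131} = \frac{1}{73} \left(-137\right) \frac{1}{5171} + \frac{3280}{131} = \left(- \frac{137}{73}\right) \frac{1}{5171} + \frac{3280}{131} = - \frac{137}{377483} + \frac{3280}{131} = \frac{1238126293}{49450273}$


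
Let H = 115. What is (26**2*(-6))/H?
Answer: -4056/115 ≈ -35.270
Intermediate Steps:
(26**2*(-6))/H = (26**2*(-6))/115 = (676*(-6))*(1/115) = -4056*1/115 = -4056/115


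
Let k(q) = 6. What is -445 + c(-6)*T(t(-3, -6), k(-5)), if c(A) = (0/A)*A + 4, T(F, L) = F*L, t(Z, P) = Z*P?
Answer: -13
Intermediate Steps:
t(Z, P) = P*Z
c(A) = 4 (c(A) = 0*A + 4 = 0 + 4 = 4)
-445 + c(-6)*T(t(-3, -6), k(-5)) = -445 + 4*(-6*(-3)*6) = -445 + 4*(18*6) = -445 + 4*108 = -445 + 432 = -13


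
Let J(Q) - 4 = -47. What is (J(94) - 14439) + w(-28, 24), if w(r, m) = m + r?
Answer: -14486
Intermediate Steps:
J(Q) = -43 (J(Q) = 4 - 47 = -43)
(J(94) - 14439) + w(-28, 24) = (-43 - 14439) + (24 - 28) = -14482 - 4 = -14486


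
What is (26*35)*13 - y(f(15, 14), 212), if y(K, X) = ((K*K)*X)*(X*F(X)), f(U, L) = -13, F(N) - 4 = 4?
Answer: -60752458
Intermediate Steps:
F(N) = 8 (F(N) = 4 + 4 = 8)
y(K, X) = 8*K²*X² (y(K, X) = ((K*K)*X)*(X*8) = (K²*X)*(8*X) = (X*K²)*(8*X) = 8*K²*X²)
(26*35)*13 - y(f(15, 14), 212) = (26*35)*13 - 8*(-13)²*212² = 910*13 - 8*169*44944 = 11830 - 1*60764288 = 11830 - 60764288 = -60752458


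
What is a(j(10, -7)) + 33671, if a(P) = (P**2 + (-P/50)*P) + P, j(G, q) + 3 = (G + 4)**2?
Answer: 3518401/50 ≈ 70368.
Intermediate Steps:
j(G, q) = -3 + (4 + G)**2 (j(G, q) = -3 + (G + 4)**2 = -3 + (4 + G)**2)
a(P) = P + 49*P**2/50 (a(P) = (P**2 + (-P/50)*P) + P = (P**2 - P**2/50) + P = 49*P**2/50 + P = P + 49*P**2/50)
a(j(10, -7)) + 33671 = (-3 + (4 + 10)**2)*(50 + 49*(-3 + (4 + 10)**2))/50 + 33671 = (-3 + 14**2)*(50 + 49*(-3 + 14**2))/50 + 33671 = (-3 + 196)*(50 + 49*(-3 + 196))/50 + 33671 = (1/50)*193*(50 + 49*193) + 33671 = (1/50)*193*(50 + 9457) + 33671 = (1/50)*193*9507 + 33671 = 1834851/50 + 33671 = 3518401/50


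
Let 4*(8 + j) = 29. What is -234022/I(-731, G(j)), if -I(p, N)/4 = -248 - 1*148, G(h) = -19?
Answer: -117011/792 ≈ -147.74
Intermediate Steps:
j = -¾ (j = -8 + (¼)*29 = -8 + 29/4 = -¾ ≈ -0.75000)
I(p, N) = 1584 (I(p, N) = -4*(-248 - 1*148) = -4*(-248 - 148) = -4*(-396) = 1584)
-234022/I(-731, G(j)) = -234022/1584 = -234022*1/1584 = -117011/792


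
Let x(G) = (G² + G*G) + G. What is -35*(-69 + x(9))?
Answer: -3570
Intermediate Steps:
x(G) = G + 2*G² (x(G) = (G² + G²) + G = 2*G² + G = G + 2*G²)
-35*(-69 + x(9)) = -35*(-69 + 9*(1 + 2*9)) = -35*(-69 + 9*(1 + 18)) = -35*(-69 + 9*19) = -35*(-69 + 171) = -35*102 = -3570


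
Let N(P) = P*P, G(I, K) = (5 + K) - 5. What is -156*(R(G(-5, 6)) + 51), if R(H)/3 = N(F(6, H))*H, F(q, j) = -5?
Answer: -78156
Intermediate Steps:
G(I, K) = K
N(P) = P²
R(H) = 75*H (R(H) = 3*((-5)²*H) = 3*(25*H) = 75*H)
-156*(R(G(-5, 6)) + 51) = -156*(75*6 + 51) = -156*(450 + 51) = -156*501 = -78156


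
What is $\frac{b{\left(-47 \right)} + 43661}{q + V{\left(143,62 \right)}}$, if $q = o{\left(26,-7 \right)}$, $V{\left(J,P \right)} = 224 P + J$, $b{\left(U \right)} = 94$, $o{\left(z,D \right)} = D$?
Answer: $\frac{43755}{14024} \approx 3.12$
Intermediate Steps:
$V{\left(J,P \right)} = J + 224 P$
$q = -7$
$\frac{b{\left(-47 \right)} + 43661}{q + V{\left(143,62 \right)}} = \frac{94 + 43661}{-7 + \left(143 + 224 \cdot 62\right)} = \frac{43755}{-7 + \left(143 + 13888\right)} = \frac{43755}{-7 + 14031} = \frac{43755}{14024}$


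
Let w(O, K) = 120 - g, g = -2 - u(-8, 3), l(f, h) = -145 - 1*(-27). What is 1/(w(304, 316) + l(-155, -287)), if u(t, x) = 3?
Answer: ⅐ ≈ 0.14286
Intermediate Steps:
l(f, h) = -118 (l(f, h) = -145 + 27 = -118)
g = -5 (g = -2 - 1*3 = -2 - 3 = -5)
w(O, K) = 125 (w(O, K) = 120 - 1*(-5) = 120 + 5 = 125)
1/(w(304, 316) + l(-155, -287)) = 1/(125 - 118) = 1/7 = ⅐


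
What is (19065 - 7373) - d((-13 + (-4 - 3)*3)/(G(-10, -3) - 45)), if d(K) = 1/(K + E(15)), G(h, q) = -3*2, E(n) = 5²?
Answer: 900281/77 ≈ 11692.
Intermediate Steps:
E(n) = 25
G(h, q) = -6
d(K) = 1/(25 + K) (d(K) = 1/(K + 25) = 1/(25 + K))
(19065 - 7373) - d((-13 + (-4 - 3)*3)/(G(-10, -3) - 45)) = (19065 - 7373) - 1/(25 + (-13 + (-4 - 3)*3)/(-6 - 45)) = 11692 - 1/(25 + (-13 - 7*3)/(-51)) = 11692 - 1/(25 + (-13 - 21)*(-1/51)) = 11692 - 1/(25 - 34*(-1/51)) = 11692 - 1/(25 + ⅔) = 11692 - 1/77/3 = 11692 - 1*3/77 = 11692 - 3/77 = 900281/77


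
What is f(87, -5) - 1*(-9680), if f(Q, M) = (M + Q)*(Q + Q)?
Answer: 23948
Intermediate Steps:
f(Q, M) = 2*Q*(M + Q) (f(Q, M) = (M + Q)*(2*Q) = 2*Q*(M + Q))
f(87, -5) - 1*(-9680) = 2*87*(-5 + 87) - 1*(-9680) = 2*87*82 + 9680 = 14268 + 9680 = 23948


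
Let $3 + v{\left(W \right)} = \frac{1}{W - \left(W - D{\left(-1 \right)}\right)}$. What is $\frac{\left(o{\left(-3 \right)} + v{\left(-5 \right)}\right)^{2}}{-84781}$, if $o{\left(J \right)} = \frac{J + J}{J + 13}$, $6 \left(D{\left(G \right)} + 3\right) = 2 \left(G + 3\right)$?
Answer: $- \frac{19881}{103856725} \approx -0.00019143$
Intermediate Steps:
$D{\left(G \right)} = -2 + \frac{G}{3}$ ($D{\left(G \right)} = -3 + \frac{2 \left(G + 3\right)}{6} = -3 + \frac{2 \left(3 + G\right)}{6} = -3 + \frac{6 + 2 G}{6} = -3 + \left(1 + \frac{G}{3}\right) = -2 + \frac{G}{3}$)
$o{\left(J \right)} = \frac{2 J}{13 + J}$
$v{\left(W \right)} = - \frac{24}{7}$ ($v{\left(W \right)} = -3 + \frac{1}{W - \left(\frac{7}{3} + W\right)} = -3 + \frac{1}{- \frac{7}{3}} = -3 - \frac{3}{7} = - \frac{24}{7}$)
$\frac{\left(o{\left(-3 \right)} + v{\left(-5 \right)}\right)^{2}}{-84781} = \frac{\left(2 \left(-3\right) \frac{1}{13 - 3} - \frac{24}{7}\right)^{2}}{-84781} = \left(2 \left(-3\right) \frac{1}{10} - \frac{24}{7}\right)^{2} \left(- \frac{1}{84781}\right) = \left(- \frac{3}{5} - \frac{24}{7}\right)^{2} \left(- \frac{1}{84781}\right) = \left(- \frac{141}{35}\right)^{2} \left(- \frac{1}{84781}\right) = \frac{19881}{1225} \left(- \frac{1}{84781}\right) = - \frac{19881}{103856725}$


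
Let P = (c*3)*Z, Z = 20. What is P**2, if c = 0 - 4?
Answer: 57600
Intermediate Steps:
c = -4
P = -240 (P = -4*3*20 = -12*20 = -240)
P**2 = (-240)**2 = 57600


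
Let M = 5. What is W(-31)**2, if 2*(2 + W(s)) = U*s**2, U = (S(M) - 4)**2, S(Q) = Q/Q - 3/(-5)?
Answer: 4780616164/625 ≈ 7.6490e+6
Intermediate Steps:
S(Q) = 8/5 (S(Q) = 1 - 3*(-1/5) = 1 + 3/5 = 8/5)
U = 144/25 (U = (8/5 - 4)**2 = (-12/5)**2 = 144/25 ≈ 5.7600)
W(s) = -2 + 72*s**2/25 (W(s) = -2 + (144*s**2/25)/2 = -2 + 72*s**2/25)
W(-31)**2 = (-2 + (72/25)*(-31)**2)**2 = (-2 + (72/25)*961)**2 = (-2 + 69192/25)**2 = (69142/25)**2 = 4780616164/625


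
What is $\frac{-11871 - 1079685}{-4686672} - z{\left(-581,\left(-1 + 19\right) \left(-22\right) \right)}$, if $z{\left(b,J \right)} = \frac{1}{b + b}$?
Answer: $\frac{53044781}{226913036} \approx 0.23377$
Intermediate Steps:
$z{\left(b,J \right)} = \frac{1}{2 b}$
$\frac{-11871 - 1079685}{-4686672} - z{\left(-581,\left(-1 + 19\right) \left(-22\right) \right)} = \frac{-11871 - 1079685}{-4686672} - \frac{1}{2 \left(-581\right)} = \left(-11871 - 1079685\right) \left(- \frac{1}{4686672}\right) - \frac{1}{2} \left(- \frac{1}{581}\right) = \left(-1091556\right) \left(- \frac{1}{4686672}\right) - - \frac{1}{1162} = \frac{90963}{390556} + \frac{1}{1162} = \frac{53044781}{226913036}$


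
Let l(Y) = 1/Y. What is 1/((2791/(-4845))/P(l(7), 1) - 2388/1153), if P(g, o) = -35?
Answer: -195519975/401727077 ≈ -0.48670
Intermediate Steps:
1/((2791/(-4845))/P(l(7), 1) - 2388/1153) = 1/((2791/(-4845))/(-35) - 2388/1153) = 1/((2791*(-1/4845))*(-1/35) - 2388*1/1153) = 1/(-2791/4845*(-1/35) - 2388/1153) = 1/(2791/169575 - 2388/1153) = 1/(-401727077/195519975) = -195519975/401727077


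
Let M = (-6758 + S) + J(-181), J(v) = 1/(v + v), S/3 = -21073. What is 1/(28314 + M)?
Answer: -362/15082007 ≈ -2.4002e-5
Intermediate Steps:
S = -63219 (S = 3*(-21073) = -63219)
J(v) = 1/(2*v)
M = -25331675/362 (M = (-6758 - 63219) + (1/2)/(-181) = -69977 + (1/2)*(-1/181) = -69977 - 1/362 = -25331675/362 ≈ -69977.)
1/(28314 + M) = 1/(28314 - 25331675/362) = 1/(-15082007/362) = -362/15082007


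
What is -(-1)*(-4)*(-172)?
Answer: 688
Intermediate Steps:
-(-1)*(-4)*(-172) = -1*4*(-172) = -4*(-172) = 688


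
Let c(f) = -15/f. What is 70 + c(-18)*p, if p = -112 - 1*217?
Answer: -1225/6 ≈ -204.17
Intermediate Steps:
p = -329 (p = -112 - 217 = -329)
70 + c(-18)*p = 70 - 15/(-18)*(-329) = 70 - 15*(-1/18)*(-329) = 70 + (⅚)*(-329) = 70 - 1645/6 = -1225/6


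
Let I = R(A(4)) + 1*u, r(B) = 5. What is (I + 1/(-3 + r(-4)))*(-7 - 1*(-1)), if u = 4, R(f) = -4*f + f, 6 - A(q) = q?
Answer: 9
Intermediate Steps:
A(q) = 6 - q
R(f) = -3*f
I = -2 (I = -3*(6 - 1*4) + 1*4 = -3*(6 - 4) + 4 = -3*2 + 4 = -6 + 4 = -2)
(I + 1/(-3 + r(-4)))*(-7 - 1*(-1)) = (-2 + 1/(-3 + 5))*(-7 - 1*(-1)) = (-2 + 1/2)*(-7 + 1) = (-2 + ½)*(-6) = -3/2*(-6) = 9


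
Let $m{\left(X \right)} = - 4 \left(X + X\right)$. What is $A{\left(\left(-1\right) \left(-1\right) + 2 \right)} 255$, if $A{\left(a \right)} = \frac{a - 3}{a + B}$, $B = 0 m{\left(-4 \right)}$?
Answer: $0$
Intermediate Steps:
$m{\left(X \right)} = - 8 X$ ($m{\left(X \right)} = - 4 \cdot 2 X = - 8 X$)
$B = 0$ ($B = 0 \left(\left(-8\right) \left(-4\right)\right) = 0 \cdot 32 = 0$)
$A{\left(a \right)} = \frac{-3 + a}{a}$ ($A{\left(a \right)} = \frac{a - 3}{a + 0} = \frac{-3 + a}{a}$)
$A{\left(\left(-1\right) \left(-1\right) + 2 \right)} 255 = \frac{-3 + \left(\left(-1\right) \left(-1\right) + 2\right)}{\left(-1\right) \left(-1\right) + 2} \cdot 255 = \frac{-3 + \left(1 + 2\right)}{1 + 2} \cdot 255 = \frac{-3 + 3}{3} \cdot 255 = \frac{1}{3} \cdot 0 \cdot 255 = 0 \cdot 255 = 0$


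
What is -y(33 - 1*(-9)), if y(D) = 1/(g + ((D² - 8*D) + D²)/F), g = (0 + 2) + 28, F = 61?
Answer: -61/5022 ≈ -0.012147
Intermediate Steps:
g = 30 (g = 2 + 28 = 30)
y(D) = 1/(30 - 8*D/61 + 2*D²/61) (y(D) = 1/(30 + ((D² - 8*D) + D²)/61) = 1/(30 + (-8*D + 2*D²)*(1/61)) = 1/(30 + (-8*D/61 + 2*D²/61)) = 1/(30 - 8*D/61 + 2*D²/61))
-y(33 - 1*(-9)) = -61/(2*(915 + (33 - 1*(-9))² - 4*(33 - 1*(-9)))) = -61/(2*(915 + (33 + 9)² - 4*(33 + 9))) = -61/(2*(915 + 42² - 4*42)) = -61/(2*(915 + 1764 - 168)) = -61/(2*2511) = -1*61/5022 = -61/5022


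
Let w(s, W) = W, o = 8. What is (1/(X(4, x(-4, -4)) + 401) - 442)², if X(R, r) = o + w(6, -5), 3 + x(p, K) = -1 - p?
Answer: 31886173489/163216 ≈ 1.9536e+5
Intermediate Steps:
x(p, K) = -4 - p (x(p, K) = -3 + (-1 - p) = -4 - p)
X(R, r) = 3 (X(R, r) = 8 - 5 = 3)
(1/(X(4, x(-4, -4)) + 401) - 442)² = (1/(3 + 401) - 442)² = (1/404 - 442)² = (-178567/404)² = 31886173489/163216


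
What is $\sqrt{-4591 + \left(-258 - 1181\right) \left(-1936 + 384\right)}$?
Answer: $\sqrt{2228737} \approx 1492.9$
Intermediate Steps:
$\sqrt{-4591 + \left(-258 - 1181\right) \left(-1936 + 384\right)} = \sqrt{-4591 - -2233328} = \sqrt{-4591 + 2233328} = \sqrt{2228737}$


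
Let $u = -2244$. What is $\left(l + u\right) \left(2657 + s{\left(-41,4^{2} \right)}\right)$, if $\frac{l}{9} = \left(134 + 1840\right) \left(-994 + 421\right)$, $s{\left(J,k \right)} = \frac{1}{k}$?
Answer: $- \frac{216437126553}{8} \approx -2.7055 \cdot 10^{10}$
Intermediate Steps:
$l = -10179918$ ($l = 9 \left(134 + 1840\right) \left(-994 + 421\right) = 9 \cdot 1974 \left(-573\right) = 9 \left(-1131102\right) = -10179918$)
$\left(l + u\right) \left(2657 + s{\left(-41,4^{2} \right)}\right) = \left(-10179918 - 2244\right) \left(2657 + \frac{1}{4^{2}}\right) = - 10182162 \left(2657 + \frac{1}{16}\right) = \left(-10182162\right) \frac{42513}{16} = - \frac{216437126553}{8}$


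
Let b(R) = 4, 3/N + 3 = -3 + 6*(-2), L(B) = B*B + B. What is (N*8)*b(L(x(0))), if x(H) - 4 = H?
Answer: -16/3 ≈ -5.3333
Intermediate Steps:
x(H) = 4 + H
L(B) = B + B**2 (L(B) = B**2 + B = B + B**2)
N = -1/6 (N = 3/(-3 + (-3 + 6*(-2))) = 3/(-3 + (-3 - 12)) = 3/(-3 - 15) = 3/(-18) = 3*(-1/18) = -1/6 ≈ -0.16667)
(N*8)*b(L(x(0))) = -1/6*8*4 = -4/3*4 = -16/3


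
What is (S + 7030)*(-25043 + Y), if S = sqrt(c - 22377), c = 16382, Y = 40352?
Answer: 107622270 + 15309*I*sqrt(5995) ≈ 1.0762e+8 + 1.1853e+6*I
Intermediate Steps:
S = I*sqrt(5995) (S = sqrt(16382 - 22377) = sqrt(-5995) = I*sqrt(5995) ≈ 77.427*I)
(S + 7030)*(-25043 + Y) = (I*sqrt(5995) + 7030)*(-25043 + 40352) = (7030 + I*sqrt(5995))*15309 = 107622270 + 15309*I*sqrt(5995)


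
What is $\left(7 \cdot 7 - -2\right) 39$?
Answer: $1989$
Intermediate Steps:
$\left(7 \cdot 7 - -2\right) 39 = \left(49 + \left(-2 + 4\right)\right) 39 = \left(49 + 2\right) 39 = 51 \cdot 39 = 1989$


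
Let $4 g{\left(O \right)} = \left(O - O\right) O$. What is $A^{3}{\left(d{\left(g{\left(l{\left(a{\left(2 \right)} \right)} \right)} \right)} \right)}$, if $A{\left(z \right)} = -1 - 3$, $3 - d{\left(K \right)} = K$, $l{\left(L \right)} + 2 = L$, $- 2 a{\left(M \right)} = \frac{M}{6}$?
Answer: $-64$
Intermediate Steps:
$a{\left(M \right)} = - \frac{M}{12}$ ($a{\left(M \right)} = - \frac{M \frac{1}{6}}{2} = - \frac{\frac{1}{6} M}{2} = - \frac{M}{12}$)
$l{\left(L \right)} = -2 + L$
$g{\left(O \right)} = 0$ ($g{\left(O \right)} = \frac{\left(O - O\right) O}{4} = \frac{0 O}{4} = \frac{1}{4} \cdot 0 = 0$)
$d{\left(K \right)} = 3 - K$
$A{\left(z \right)} = -4$
$A^{3}{\left(d{\left(g{\left(l{\left(a{\left(2 \right)} \right)} \right)} \right)} \right)} = \left(-4\right)^{3} = -64$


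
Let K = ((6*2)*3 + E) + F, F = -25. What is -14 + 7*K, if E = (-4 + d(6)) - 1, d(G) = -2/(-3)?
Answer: 98/3 ≈ 32.667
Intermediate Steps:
d(G) = ⅔ (d(G) = -2*(-⅓) = ⅔)
E = -13/3 (E = (-4 + ⅔) - 1 = -10/3 - 1 = -13/3 ≈ -4.3333)
K = 20/3 (K = ((6*2)*3 - 13/3) - 25 = (12*3 - 13/3) - 25 = (36 - 13/3) - 25 = 95/3 - 25 = 20/3 ≈ 6.6667)
-14 + 7*K = -14 + 7*(20/3) = -14 + 140/3 = 98/3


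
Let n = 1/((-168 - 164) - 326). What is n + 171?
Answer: 112517/658 ≈ 171.00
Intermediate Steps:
n = -1/658 (n = 1/(-332 - 326) = 1/(-658) = -1/658 ≈ -0.0015198)
n + 171 = -1/658 + 171 = 112517/658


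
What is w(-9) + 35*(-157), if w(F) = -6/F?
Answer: -16483/3 ≈ -5494.3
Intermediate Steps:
w(-9) + 35*(-157) = -6/(-9) + 35*(-157) = -6*(-⅑) - 5495 = ⅔ - 5495 = -16483/3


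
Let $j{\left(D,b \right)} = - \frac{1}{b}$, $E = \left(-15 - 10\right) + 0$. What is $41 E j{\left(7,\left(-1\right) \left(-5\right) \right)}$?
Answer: $205$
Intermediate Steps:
$E = -25$ ($E = -25 + 0 = -25$)
$41 E j{\left(7,\left(-1\right) \left(-5\right) \right)} = 41 \left(-25\right) \left(- \frac{1}{\left(-1\right) \left(-5\right)}\right) = - 1025 \left(- \frac{1}{5}\right) = - 1025 \left(\left(-1\right) \frac{1}{5}\right) = \left(-1025\right) \left(- \frac{1}{5}\right) = 205$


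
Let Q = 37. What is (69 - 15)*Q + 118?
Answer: 2116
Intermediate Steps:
(69 - 15)*Q + 118 = (69 - 15)*37 + 118 = 54*37 + 118 = 1998 + 118 = 2116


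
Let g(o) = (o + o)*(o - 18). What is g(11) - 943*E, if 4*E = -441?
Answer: 415247/4 ≈ 1.0381e+5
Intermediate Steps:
E = -441/4 (E = (¼)*(-441) = -441/4 ≈ -110.25)
g(o) = 2*o*(-18 + o) (g(o) = (2*o)*(-18 + o) = 2*o*(-18 + o))
g(11) - 943*E = 2*11*(-18 + 11) - 943*(-441/4) = 2*11*(-7) + 415863/4 = -154 + 415863/4 = 415247/4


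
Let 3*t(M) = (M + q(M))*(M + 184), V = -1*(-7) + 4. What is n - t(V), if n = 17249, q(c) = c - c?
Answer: 16534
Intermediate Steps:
q(c) = 0
V = 11 (V = 7 + 4 = 11)
t(M) = M*(184 + M)/3 (t(M) = ((M + 0)*(M + 184))/3 = (M*(184 + M))/3 = M*(184 + M)/3)
n - t(V) = 17249 - 11*(184 + 11)/3 = 17249 - 11*195/3 = 17249 - 1*715 = 17249 - 715 = 16534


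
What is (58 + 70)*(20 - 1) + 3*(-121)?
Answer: 2069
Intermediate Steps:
(58 + 70)*(20 - 1) + 3*(-121) = 128*19 - 363 = 2432 - 363 = 2069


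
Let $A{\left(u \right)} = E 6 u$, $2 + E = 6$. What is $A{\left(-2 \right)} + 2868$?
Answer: $2820$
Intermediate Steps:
$E = 4$ ($E = -2 + 6 = 4$)
$A{\left(u \right)} = 24 u$ ($A{\left(u \right)} = 4 \cdot 6 u = 24 u$)
$A{\left(-2 \right)} + 2868 = 24 \left(-2\right) + 2868 = -48 + 2868 = 2820$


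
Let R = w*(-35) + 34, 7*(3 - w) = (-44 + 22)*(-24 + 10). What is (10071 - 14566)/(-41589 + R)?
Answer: 899/8024 ≈ 0.11204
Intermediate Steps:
w = -41 (w = 3 - (-44 + 22)*(-24 + 10)/7 = 3 - (-22)*(-14)/7 = 3 - ⅐*308 = 3 - 44 = -41)
R = 1469 (R = -41*(-35) + 34 = 1435 + 34 = 1469)
(10071 - 14566)/(-41589 + R) = (10071 - 14566)/(-41589 + 1469) = -4495/(-40120) = -4495*(-1/40120) = 899/8024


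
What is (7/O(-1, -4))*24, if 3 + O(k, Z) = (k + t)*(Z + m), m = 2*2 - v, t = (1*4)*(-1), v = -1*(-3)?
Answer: 14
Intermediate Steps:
v = 3
t = -4 (t = 4*(-1) = -4)
m = 1 (m = 2*2 - 1*3 = 4 - 3 = 1)
O(k, Z) = -3 + (1 + Z)*(-4 + k) (O(k, Z) = -3 + (k - 4)*(Z + 1) = -3 + (-4 + k)*(1 + Z) = -3 + (1 + Z)*(-4 + k))
(7/O(-1, -4))*24 = (7/(-7 - 1 - 4*(-4) - 4*(-1)))*24 = (7/(-7 - 1 + 16 + 4))*24 = (7/12)*24 = 14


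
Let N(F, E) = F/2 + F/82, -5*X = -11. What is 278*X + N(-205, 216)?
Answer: 2533/5 ≈ 506.60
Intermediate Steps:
X = 11/5 (X = -1/5*(-11) = 11/5 ≈ 2.2000)
N(F, E) = 21*F/41 (N(F, E) = F*(1/2) + F*(1/82) = F/2 + F/82 = 21*F/41)
278*X + N(-205, 216) = 278*(11/5) + (21/41)*(-205) = 3058/5 - 105 = 2533/5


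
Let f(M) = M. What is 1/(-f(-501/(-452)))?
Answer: -452/501 ≈ -0.90220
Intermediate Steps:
1/(-f(-501/(-452))) = 1/(-(-501)/(-452)) = 1/(-(-501)*(-1)/452) = 1/(-1*501/452) = 1/(-501/452) = -452/501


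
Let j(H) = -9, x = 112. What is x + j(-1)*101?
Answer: -797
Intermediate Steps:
x + j(-1)*101 = 112 - 9*101 = 112 - 909 = -797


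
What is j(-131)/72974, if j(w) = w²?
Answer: 17161/72974 ≈ 0.23517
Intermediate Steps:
j(-131)/72974 = (-131)²/72974 = 17161*(1/72974) = 17161/72974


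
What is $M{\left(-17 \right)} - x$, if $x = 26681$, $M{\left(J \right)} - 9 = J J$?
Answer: $-26383$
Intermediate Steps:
$M{\left(J \right)} = 9 + J^{2}$ ($M{\left(J \right)} = 9 + J J = 9 + J^{2}$)
$M{\left(-17 \right)} - x = \left(9 + \left(-17\right)^{2}\right) - 26681 = \left(9 + 289\right) - 26681 = 298 - 26681 = -26383$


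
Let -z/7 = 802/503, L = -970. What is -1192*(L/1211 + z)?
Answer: 8685465088/609133 ≈ 14259.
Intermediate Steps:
z = -5614/503 ≈ -11.161
-1192*(L/1211 + z) = -1192*(-970/1211 - 5614/503) = -1192*(-7286464/609133) = 8685465088/609133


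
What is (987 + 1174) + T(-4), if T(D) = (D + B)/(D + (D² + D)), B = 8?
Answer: 4323/2 ≈ 2161.5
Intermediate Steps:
T(D) = (8 + D)/(D² + 2*D) (T(D) = (D + 8)/(D + (D² + D)) = (8 + D)/(D + (D + D²)) = (8 + D)/(D² + 2*D))
(987 + 1174) + T(-4) = (987 + 1174) + (8 - 4)/((-4)*(2 - 4)) = 2161 - ¼*4/(-2) = 2161 - ¼*(-½)*4 = 2161 + ½ = 4323/2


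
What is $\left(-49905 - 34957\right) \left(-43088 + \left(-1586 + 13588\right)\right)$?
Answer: $2638020132$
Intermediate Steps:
$\left(-49905 - 34957\right) \left(-43088 + \left(-1586 + 13588\right)\right) = - 84862 \left(-43088 + 12002\right) = \left(-84862\right) \left(-31086\right) = 2638020132$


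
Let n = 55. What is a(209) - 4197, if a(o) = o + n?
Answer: -3933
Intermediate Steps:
a(o) = 55 + o (a(o) = o + 55 = 55 + o)
a(209) - 4197 = (55 + 209) - 4197 = 264 - 4197 = -3933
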